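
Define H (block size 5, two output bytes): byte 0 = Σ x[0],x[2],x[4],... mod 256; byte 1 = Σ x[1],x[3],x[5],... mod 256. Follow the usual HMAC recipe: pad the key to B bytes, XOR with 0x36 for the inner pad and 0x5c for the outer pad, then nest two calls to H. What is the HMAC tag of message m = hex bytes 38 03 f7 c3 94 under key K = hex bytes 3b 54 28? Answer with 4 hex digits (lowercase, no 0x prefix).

928b

Key hex bytes 3b 54 28 is 3 bytes ≤ B = 5; zero-pad to 5 bytes: K' = 3b 54 28 00 00.
K' ⊕ ipad = 0d 62 1e 36 36.  K' ⊕ opad = 67 08 74 5c 5c.
Inner input = (K'⊕ipad) ∥ m = 0d 62 1e 36 36 ∥ 38 03 f7 c3 94.
Inner hash: even-index sum = 295 mod 256 = 39; odd-index sum = 603 mod 256 = 91 → 27 5b.
Outer input = (K'⊕opad) ∥ inner = 67 08 74 5c 5c ∥ 27 5b.
Outer hash (tag): even-index sum = 402 mod 256 = 146; odd-index sum = 139 mod 256 = 139 → 92 8b.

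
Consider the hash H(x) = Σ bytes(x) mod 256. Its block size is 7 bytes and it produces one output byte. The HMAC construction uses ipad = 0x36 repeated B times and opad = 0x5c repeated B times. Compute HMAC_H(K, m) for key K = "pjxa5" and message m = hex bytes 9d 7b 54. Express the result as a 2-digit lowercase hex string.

06

Key "pjxa5" = 70 6a 78 61 35 is 5 bytes ≤ B = 7; zero-pad to 7 bytes: K' = 70 6a 78 61 35 00 00.
K' ⊕ ipad = 46 5c 4e 57 03 36 36.  K' ⊕ opad = 2c 36 24 3d 69 5c 5c.
Inner input = (K'⊕ipad) ∥ m = 46 5c 4e 57 03 36 36 ∥ 9d 7b 54.
Inner hash: sum = 70+92+78+87+3+54+54+157+123+84 = 802; mod 256 = 34 → 22.
Outer input = (K'⊕opad) ∥ inner = 2c 36 24 3d 69 5c 5c ∥ 22.
Outer hash (tag): sum = 44+54+36+61+105+92+92+34 = 518; mod 256 = 6 → 06.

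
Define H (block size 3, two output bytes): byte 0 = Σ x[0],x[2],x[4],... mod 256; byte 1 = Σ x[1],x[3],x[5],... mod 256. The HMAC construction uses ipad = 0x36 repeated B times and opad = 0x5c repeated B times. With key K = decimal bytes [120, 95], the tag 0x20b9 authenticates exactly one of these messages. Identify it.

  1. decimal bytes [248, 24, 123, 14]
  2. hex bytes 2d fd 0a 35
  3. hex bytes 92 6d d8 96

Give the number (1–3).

Key decimal bytes [120, 95] = 78 5f is 2 bytes ≤ B = 3; zero-pad to 3 bytes: K' = 78 5f 00.
K' ⊕ ipad = 4e 69 36; K' ⊕ opad = 24 03 5c.
m1: inner = H(4e 69 36 f8 18 7b 0e) = aa dc; tag = H(24 03 5c aa dc) = 5cad
m2: inner = H(4e 69 36 2d fd 0a 35) = b6 a0; tag = H(24 03 5c b6 a0) = 20b9 ← matches
m3: inner = H(4e 69 36 92 6d d8 96) = 87 d3; tag = H(24 03 5c 87 d3) = 538a

2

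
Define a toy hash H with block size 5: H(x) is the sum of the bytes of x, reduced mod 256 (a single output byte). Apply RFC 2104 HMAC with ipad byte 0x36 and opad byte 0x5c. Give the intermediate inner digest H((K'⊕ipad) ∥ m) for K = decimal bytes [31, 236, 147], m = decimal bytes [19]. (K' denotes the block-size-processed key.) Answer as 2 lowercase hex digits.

27

Key decimal bytes [31, 236, 147] = 1f ec 93 is 3 bytes ≤ B = 5; zero-pad to 5 bytes: K' = 1f ec 93 00 00.
K' ⊕ ipad = 29 da a5 36 36.
Inner input = 29 da a5 36 36 ∥ 13.
Inner hash: sum = 41+218+165+54+54+19 = 551; mod 256 = 39 → 27.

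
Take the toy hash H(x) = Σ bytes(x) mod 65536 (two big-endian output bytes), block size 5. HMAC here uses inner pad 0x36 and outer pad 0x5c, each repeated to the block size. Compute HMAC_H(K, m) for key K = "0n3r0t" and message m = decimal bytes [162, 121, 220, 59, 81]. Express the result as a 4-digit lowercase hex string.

025d

Key "0n3r0t" = 30 6e 33 72 30 74 is 6 bytes > B = 5, so hash it first: H(key) = 01 e7, then zero-pad to 5 bytes: K' = 01 e7 00 00 00.
K' ⊕ ipad = 37 d1 36 36 36.  K' ⊕ opad = 5d bb 5c 5c 5c.
Inner input = (K'⊕ipad) ∥ m = 37 d1 36 36 36 ∥ a2 79 dc 3b 51.
Inner hash: sum = 55+209+54+54+54+162+121+220+59+81 = 1069 → 04 2d.
Outer input = (K'⊕opad) ∥ inner = 5d bb 5c 5c 5c ∥ 04 2d.
Outer hash (tag): sum = 93+187+92+92+92+4+45 = 605 → 02 5d.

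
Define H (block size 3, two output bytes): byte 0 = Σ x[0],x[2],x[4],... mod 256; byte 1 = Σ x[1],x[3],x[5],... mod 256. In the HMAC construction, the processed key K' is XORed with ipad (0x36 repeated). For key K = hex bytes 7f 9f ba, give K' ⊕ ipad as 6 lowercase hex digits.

49a98c

Key hex bytes 7f 9f ba is exactly B = 3 bytes: K' = 7f 9f ba.
XOR each byte with 0x36: 7f⊕36=49, 9f⊕36=a9, ba⊕36=8c.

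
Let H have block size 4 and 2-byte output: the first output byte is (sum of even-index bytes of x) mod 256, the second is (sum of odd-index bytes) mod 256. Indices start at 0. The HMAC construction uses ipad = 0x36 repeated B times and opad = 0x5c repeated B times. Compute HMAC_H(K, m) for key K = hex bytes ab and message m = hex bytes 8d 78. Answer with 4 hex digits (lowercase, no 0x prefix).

Key hex bytes ab is 1 byte ≤ B = 4; zero-pad to 4 bytes: K' = ab 00 00 00.
K' ⊕ ipad = 9d 36 36 36.  K' ⊕ opad = f7 5c 5c 5c.
Inner input = (K'⊕ipad) ∥ m = 9d 36 36 36 ∥ 8d 78.
Inner hash: even-index sum = 352 mod 256 = 96; odd-index sum = 228 mod 256 = 228 → 60 e4.
Outer input = (K'⊕opad) ∥ inner = f7 5c 5c 5c ∥ 60 e4.
Outer hash (tag): even-index sum = 435 mod 256 = 179; odd-index sum = 412 mod 256 = 156 → b3 9c.

b39c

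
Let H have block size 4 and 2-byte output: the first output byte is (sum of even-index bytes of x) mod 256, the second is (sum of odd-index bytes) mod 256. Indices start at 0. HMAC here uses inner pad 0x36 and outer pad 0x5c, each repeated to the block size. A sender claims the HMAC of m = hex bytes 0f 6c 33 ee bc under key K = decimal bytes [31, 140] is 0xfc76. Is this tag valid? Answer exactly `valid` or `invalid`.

valid

Key decimal bytes [31, 140] = 1f 8c is 2 bytes ≤ B = 4; zero-pad to 4 bytes: K' = 1f 8c 00 00.
K' ⊕ ipad = 29 ba 36 36; K' ⊕ opad = 43 d0 5c 5c.
Inner hash: even-index sum = 349 mod 256 = 93; odd-index sum = 586 mod 256 = 74 → 5d 4a.
Outer hash (recomputed tag): even-index sum = 252 mod 256 = 252; odd-index sum = 374 mod 256 = 118 → fc 76.
Recomputed tag = fc76; claimed = fc76 → match.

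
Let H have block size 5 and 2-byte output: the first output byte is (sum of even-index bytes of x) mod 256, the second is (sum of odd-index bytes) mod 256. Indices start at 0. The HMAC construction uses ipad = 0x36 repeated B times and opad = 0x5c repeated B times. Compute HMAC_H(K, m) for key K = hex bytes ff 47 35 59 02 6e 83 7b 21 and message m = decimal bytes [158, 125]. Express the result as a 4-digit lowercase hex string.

d106

Key hex bytes ff 47 35 59 02 6e 83 7b 21 is 9 bytes > B = 5, so hash it first: H(key) = da 89, then zero-pad to 5 bytes: K' = da 89 00 00 00.
K' ⊕ ipad = ec bf 36 36 36.  K' ⊕ opad = 86 d5 5c 5c 5c.
Inner input = (K'⊕ipad) ∥ m = ec bf 36 36 36 ∥ 9e 7d.
Inner hash: even-index sum = 469 mod 256 = 213; odd-index sum = 403 mod 256 = 147 → d5 93.
Outer input = (K'⊕opad) ∥ inner = 86 d5 5c 5c 5c ∥ d5 93.
Outer hash (tag): even-index sum = 465 mod 256 = 209; odd-index sum = 518 mod 256 = 6 → d1 06.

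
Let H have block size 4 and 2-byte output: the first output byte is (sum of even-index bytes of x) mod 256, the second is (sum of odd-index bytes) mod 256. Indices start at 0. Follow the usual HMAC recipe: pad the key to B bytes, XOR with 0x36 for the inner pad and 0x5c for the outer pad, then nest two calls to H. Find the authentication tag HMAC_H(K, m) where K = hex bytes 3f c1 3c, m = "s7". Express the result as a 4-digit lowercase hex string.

Key hex bytes 3f c1 3c is 3 bytes ≤ B = 4; zero-pad to 4 bytes: K' = 3f c1 3c 00.
K' ⊕ ipad = 09 f7 0a 36.  K' ⊕ opad = 63 9d 60 5c.
Inner input = (K'⊕ipad) ∥ m = 09 f7 0a 36 ∥ 73 37.
Inner hash: even-index sum = 134 mod 256 = 134; odd-index sum = 356 mod 256 = 100 → 86 64.
Outer input = (K'⊕opad) ∥ inner = 63 9d 60 5c ∥ 86 64.
Outer hash (tag): even-index sum = 329 mod 256 = 73; odd-index sum = 349 mod 256 = 93 → 49 5d.

495d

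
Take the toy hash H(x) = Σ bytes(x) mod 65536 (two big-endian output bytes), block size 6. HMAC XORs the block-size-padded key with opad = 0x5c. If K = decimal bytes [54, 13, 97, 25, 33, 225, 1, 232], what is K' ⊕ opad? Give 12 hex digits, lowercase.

5ef45c5c5c5c

Key decimal bytes [54, 13, 97, 25, 33, 225, 1, 232] = 36 0d 61 19 21 e1 01 e8 is 8 bytes > B = 6, so hash it first: H(key) = 02 a8, then zero-pad to 6 bytes: K' = 02 a8 00 00 00 00.
XOR each byte with 0x5c: 02⊕5c=5e, a8⊕5c=f4, 00⊕5c=5c, 00⊕5c=5c, 00⊕5c=5c, 00⊕5c=5c.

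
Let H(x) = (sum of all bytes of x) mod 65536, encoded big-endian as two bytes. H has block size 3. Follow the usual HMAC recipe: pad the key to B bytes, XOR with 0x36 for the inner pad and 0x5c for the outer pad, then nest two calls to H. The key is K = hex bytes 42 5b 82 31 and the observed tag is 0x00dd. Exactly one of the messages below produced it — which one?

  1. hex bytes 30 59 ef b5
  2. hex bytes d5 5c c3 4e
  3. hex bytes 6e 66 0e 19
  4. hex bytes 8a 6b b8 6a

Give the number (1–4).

2

Key hex bytes 42 5b 82 31 is 4 bytes > B = 3, so hash it first: H(key) = 01 50, then zero-pad to 3 bytes: K' = 01 50 00.
K' ⊕ ipad = 37 66 36; K' ⊕ opad = 5d 0c 5c.
m1: inner = H(37 66 36 30 59 ef b5) = 03 00; tag = H(5d 0c 5c 03 00) = 00c8
m2: inner = H(37 66 36 d5 5c c3 4e) = 03 15; tag = H(5d 0c 5c 03 15) = 00dd ← matches
m3: inner = H(37 66 36 6e 66 0e 19) = 01 ce; tag = H(5d 0c 5c 01 ce) = 0194
m4: inner = H(37 66 36 8a 6b b8 6a) = 02 ea; tag = H(5d 0c 5c 02 ea) = 01b1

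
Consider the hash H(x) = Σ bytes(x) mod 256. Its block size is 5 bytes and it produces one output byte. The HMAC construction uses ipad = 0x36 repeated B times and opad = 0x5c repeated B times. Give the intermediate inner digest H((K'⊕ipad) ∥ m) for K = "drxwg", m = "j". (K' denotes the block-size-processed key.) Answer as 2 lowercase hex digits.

Key "drxwg" = 64 72 78 77 67 is exactly B = 5 bytes: K' = 64 72 78 77 67.
K' ⊕ ipad = 52 44 4e 41 51.
Inner input = 52 44 4e 41 51 ∥ 6a.
Inner hash: sum = 82+68+78+65+81+106 = 480; mod 256 = 224 → e0.

e0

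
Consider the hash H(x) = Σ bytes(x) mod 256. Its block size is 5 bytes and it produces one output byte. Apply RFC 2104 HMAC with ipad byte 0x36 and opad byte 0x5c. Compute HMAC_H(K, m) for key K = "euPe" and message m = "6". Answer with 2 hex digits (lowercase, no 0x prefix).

Key "euPe" = 65 75 50 65 is 4 bytes ≤ B = 5; zero-pad to 5 bytes: K' = 65 75 50 65 00.
K' ⊕ ipad = 53 43 66 53 36.  K' ⊕ opad = 39 29 0c 39 5c.
Inner input = (K'⊕ipad) ∥ m = 53 43 66 53 36 ∥ 36.
Inner hash: sum = 83+67+102+83+54+54 = 443; mod 256 = 187 → bb.
Outer input = (K'⊕opad) ∥ inner = 39 29 0c 39 5c ∥ bb.
Outer hash (tag): sum = 57+41+12+57+92+187 = 446; mod 256 = 190 → be.

be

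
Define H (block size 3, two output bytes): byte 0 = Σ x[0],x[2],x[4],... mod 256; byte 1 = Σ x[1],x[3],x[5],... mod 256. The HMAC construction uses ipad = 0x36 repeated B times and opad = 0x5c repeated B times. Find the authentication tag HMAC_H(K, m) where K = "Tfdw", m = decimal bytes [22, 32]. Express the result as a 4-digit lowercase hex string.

4165

Key "Tfdw" = 54 66 64 77 is 4 bytes > B = 3, so hash it first: H(key) = b8 dd, then zero-pad to 3 bytes: K' = b8 dd 00.
K' ⊕ ipad = 8e eb 36.  K' ⊕ opad = e4 81 5c.
Inner input = (K'⊕ipad) ∥ m = 8e eb 36 ∥ 16 20.
Inner hash: even-index sum = 228 mod 256 = 228; odd-index sum = 257 mod 256 = 1 → e4 01.
Outer input = (K'⊕opad) ∥ inner = e4 81 5c ∥ e4 01.
Outer hash (tag): even-index sum = 321 mod 256 = 65; odd-index sum = 357 mod 256 = 101 → 41 65.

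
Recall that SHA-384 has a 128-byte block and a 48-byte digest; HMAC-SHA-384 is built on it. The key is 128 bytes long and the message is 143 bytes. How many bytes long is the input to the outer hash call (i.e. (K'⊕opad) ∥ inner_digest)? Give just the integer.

176

Key is 128 ≤ 128 bytes, zero-padded: |K'| = 128.
Outer input = (K'⊕opad) ∥ H(inner) → 128 + 48 = 176 bytes.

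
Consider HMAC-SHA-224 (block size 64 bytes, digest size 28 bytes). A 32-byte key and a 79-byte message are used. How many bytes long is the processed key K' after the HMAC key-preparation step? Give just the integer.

Key is 32 ≤ 64 bytes, zero-padded: |K'| = 64.

64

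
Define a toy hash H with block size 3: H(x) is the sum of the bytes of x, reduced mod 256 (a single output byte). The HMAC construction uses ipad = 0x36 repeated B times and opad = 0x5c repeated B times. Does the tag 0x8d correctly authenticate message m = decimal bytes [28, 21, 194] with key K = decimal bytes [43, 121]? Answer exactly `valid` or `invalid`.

valid

Key decimal bytes [43, 121] = 2b 79 is 2 bytes ≤ B = 3; zero-pad to 3 bytes: K' = 2b 79 00.
K' ⊕ ipad = 1d 4f 36; K' ⊕ opad = 77 25 5c.
Inner hash: sum = 29+79+54+28+21+194 = 405; mod 256 = 149 → 95.
Outer hash (recomputed tag): sum = 119+37+92+149 = 397; mod 256 = 141 → 8d.
Recomputed tag = 8d; claimed = 8d → match.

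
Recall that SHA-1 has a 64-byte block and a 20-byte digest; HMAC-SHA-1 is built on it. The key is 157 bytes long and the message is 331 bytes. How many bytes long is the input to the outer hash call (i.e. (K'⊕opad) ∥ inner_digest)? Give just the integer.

Key is 157 > 64 bytes, so it is hashed to 20 bytes then zero-padded to 64: |K'| = 64.
Outer input = (K'⊕opad) ∥ H(inner) → 64 + 20 = 84 bytes.

84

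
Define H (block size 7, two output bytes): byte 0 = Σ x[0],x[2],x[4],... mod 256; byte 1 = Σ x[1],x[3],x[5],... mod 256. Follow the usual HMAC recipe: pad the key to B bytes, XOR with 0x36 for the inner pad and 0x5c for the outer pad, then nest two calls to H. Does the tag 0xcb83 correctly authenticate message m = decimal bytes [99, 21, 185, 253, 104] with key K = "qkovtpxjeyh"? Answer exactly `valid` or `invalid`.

Key "qkovtpxjeyh" = 71 6b 6f 76 74 70 78 6a 65 79 68 is 11 bytes > B = 7, so hash it first: H(key) = 99 34, then zero-pad to 7 bytes: K' = 99 34 00 00 00 00 00.
K' ⊕ ipad = af 02 36 36 36 36 36; K' ⊕ opad = c5 68 5c 5c 5c 5c 5c.
Inner hash: even-index sum = 611 mod 256 = 99; odd-index sum = 498 mod 256 = 242 → 63 f2.
Outer hash (recomputed tag): even-index sum = 715 mod 256 = 203; odd-index sum = 387 mod 256 = 131 → cb 83.
Recomputed tag = cb83; claimed = cb83 → match.

valid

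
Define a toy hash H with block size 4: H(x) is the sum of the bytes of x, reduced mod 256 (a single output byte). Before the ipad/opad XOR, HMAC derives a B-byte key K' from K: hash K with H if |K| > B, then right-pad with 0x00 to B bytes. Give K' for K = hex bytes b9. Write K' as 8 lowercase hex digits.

Key hex bytes b9 is 1 byte ≤ B = 4; zero-pad to 4 bytes: K' = b9 00 00 00.

b9000000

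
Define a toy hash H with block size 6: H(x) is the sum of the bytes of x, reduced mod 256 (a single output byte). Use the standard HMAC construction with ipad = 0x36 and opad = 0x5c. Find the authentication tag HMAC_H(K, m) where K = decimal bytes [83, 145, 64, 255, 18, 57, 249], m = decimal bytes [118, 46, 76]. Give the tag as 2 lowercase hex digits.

56

Key decimal bytes [83, 145, 64, 255, 18, 57, 249] = 53 91 40 ff 12 39 f9 is 7 bytes > B = 6, so hash it first: H(key) = 67, then zero-pad to 6 bytes: K' = 67 00 00 00 00 00.
K' ⊕ ipad = 51 36 36 36 36 36.  K' ⊕ opad = 3b 5c 5c 5c 5c 5c.
Inner input = (K'⊕ipad) ∥ m = 51 36 36 36 36 36 ∥ 76 2e 4c.
Inner hash: sum = 81+54+54+54+54+54+118+46+76 = 591; mod 256 = 79 → 4f.
Outer input = (K'⊕opad) ∥ inner = 3b 5c 5c 5c 5c 5c ∥ 4f.
Outer hash (tag): sum = 59+92+92+92+92+92+79 = 598; mod 256 = 86 → 56.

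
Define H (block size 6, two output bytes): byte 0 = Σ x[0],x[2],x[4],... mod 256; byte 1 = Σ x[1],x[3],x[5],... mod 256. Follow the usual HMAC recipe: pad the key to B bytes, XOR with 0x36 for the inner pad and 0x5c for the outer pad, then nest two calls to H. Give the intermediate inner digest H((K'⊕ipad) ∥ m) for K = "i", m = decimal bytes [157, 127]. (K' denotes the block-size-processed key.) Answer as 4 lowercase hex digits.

6821

Key "i" = 69 is 1 byte ≤ B = 6; zero-pad to 6 bytes: K' = 69 00 00 00 00 00.
K' ⊕ ipad = 5f 36 36 36 36 36.
Inner input = 5f 36 36 36 36 36 ∥ 9d 7f.
Inner hash: even-index sum = 360 mod 256 = 104; odd-index sum = 289 mod 256 = 33 → 68 21.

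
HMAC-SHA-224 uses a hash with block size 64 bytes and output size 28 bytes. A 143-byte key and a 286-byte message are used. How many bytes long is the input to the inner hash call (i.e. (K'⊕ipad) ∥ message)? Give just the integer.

Key is 143 > 64 bytes, so it is hashed to 28 bytes then zero-padded to 64: |K'| = 64.
Inner input = (K'⊕ipad) ∥ m → 64 + 286 = 350 bytes.

350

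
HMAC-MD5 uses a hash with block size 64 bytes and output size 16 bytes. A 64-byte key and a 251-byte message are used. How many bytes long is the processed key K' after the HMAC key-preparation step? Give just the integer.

Key is 64 ≤ 64 bytes, zero-padded: |K'| = 64.

64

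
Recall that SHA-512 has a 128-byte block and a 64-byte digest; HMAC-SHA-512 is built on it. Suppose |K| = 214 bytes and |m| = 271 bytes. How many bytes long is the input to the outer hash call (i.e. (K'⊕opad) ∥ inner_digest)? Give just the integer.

192

Key is 214 > 128 bytes, so it is hashed to 64 bytes then zero-padded to 128: |K'| = 128.
Outer input = (K'⊕opad) ∥ H(inner) → 128 + 64 = 192 bytes.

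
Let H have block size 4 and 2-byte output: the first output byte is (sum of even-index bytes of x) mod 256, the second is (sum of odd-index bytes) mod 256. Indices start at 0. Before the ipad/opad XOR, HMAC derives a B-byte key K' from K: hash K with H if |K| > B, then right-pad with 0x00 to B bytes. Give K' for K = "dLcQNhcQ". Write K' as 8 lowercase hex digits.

|K| = 8 > B = 4, so first hash the key.
H(K): even-index sum = 376 mod 256 = 120; odd-index sum = 342 mod 256 = 86 → 78 56.
Zero-pad H(K) = 78 56 to 4 bytes: K' = 78 56 00 00.

78560000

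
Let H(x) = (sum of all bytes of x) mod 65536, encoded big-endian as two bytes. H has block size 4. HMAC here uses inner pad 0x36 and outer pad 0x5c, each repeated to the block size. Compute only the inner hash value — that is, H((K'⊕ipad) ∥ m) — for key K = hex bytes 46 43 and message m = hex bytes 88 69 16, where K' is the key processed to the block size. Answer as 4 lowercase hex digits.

0258

Key hex bytes 46 43 is 2 bytes ≤ B = 4; zero-pad to 4 bytes: K' = 46 43 00 00.
K' ⊕ ipad = 70 75 36 36.
Inner input = 70 75 36 36 ∥ 88 69 16.
Inner hash: sum = 112+117+54+54+136+105+22 = 600 → 02 58.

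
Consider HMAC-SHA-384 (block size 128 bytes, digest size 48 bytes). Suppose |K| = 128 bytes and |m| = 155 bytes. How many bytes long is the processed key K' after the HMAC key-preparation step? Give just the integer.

Key is 128 ≤ 128 bytes, zero-padded: |K'| = 128.

128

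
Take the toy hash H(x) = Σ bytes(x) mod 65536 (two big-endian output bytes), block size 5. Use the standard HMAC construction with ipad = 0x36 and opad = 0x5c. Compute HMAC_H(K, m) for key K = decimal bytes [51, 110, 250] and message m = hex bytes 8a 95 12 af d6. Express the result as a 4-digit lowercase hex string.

024e

Key decimal bytes [51, 110, 250] = 33 6e fa is 3 bytes ≤ B = 5; zero-pad to 5 bytes: K' = 33 6e fa 00 00.
K' ⊕ ipad = 05 58 cc 36 36.  K' ⊕ opad = 6f 32 a6 5c 5c.
Inner input = (K'⊕ipad) ∥ m = 05 58 cc 36 36 ∥ 8a 95 12 af d6.
Inner hash: sum = 5+88+204+54+54+138+149+18+175+214 = 1099 → 04 4b.
Outer input = (K'⊕opad) ∥ inner = 6f 32 a6 5c 5c ∥ 04 4b.
Outer hash (tag): sum = 111+50+166+92+92+4+75 = 590 → 02 4e.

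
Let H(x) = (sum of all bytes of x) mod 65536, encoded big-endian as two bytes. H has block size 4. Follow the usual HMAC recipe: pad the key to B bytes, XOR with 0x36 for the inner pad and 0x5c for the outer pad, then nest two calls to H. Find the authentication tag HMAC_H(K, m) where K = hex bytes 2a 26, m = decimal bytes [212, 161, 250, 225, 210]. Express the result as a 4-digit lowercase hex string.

Key hex bytes 2a 26 is 2 bytes ≤ B = 4; zero-pad to 4 bytes: K' = 2a 26 00 00.
K' ⊕ ipad = 1c 10 36 36.  K' ⊕ opad = 76 7a 5c 5c.
Inner input = (K'⊕ipad) ∥ m = 1c 10 36 36 ∥ d4 a1 fa e1 d2.
Inner hash: sum = 28+16+54+54+212+161+250+225+210 = 1210 → 04 ba.
Outer input = (K'⊕opad) ∥ inner = 76 7a 5c 5c ∥ 04 ba.
Outer hash (tag): sum = 118+122+92+92+4+186 = 614 → 02 66.

0266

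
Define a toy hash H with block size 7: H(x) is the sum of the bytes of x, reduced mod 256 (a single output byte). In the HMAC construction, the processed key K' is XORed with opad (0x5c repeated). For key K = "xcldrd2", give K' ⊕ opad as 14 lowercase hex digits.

Key "xcldrd2" = 78 63 6c 64 72 64 32 is exactly B = 7 bytes: K' = 78 63 6c 64 72 64 32.
XOR each byte with 0x5c: 78⊕5c=24, 63⊕5c=3f, 6c⊕5c=30, 64⊕5c=38, 72⊕5c=2e, 64⊕5c=38, 32⊕5c=6e.

243f30382e386e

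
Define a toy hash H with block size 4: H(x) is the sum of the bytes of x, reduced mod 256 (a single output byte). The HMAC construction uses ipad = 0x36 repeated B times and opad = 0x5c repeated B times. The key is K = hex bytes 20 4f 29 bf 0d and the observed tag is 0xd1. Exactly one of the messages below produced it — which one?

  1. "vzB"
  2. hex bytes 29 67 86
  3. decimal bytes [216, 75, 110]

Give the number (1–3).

3

Key hex bytes 20 4f 29 bf 0d is 5 bytes > B = 4, so hash it first: H(key) = 64, then zero-pad to 4 bytes: K' = 64 00 00 00.
K' ⊕ ipad = 52 36 36 36; K' ⊕ opad = 38 5c 5c 5c.
m1: inner = H(52 36 36 36 76 7a 42) = 26; tag = H(38 5c 5c 5c 26) = 72
m2: inner = H(52 36 36 36 29 67 86) = 0a; tag = H(38 5c 5c 5c 0a) = 56
m3: inner = H(52 36 36 36 d8 4b 6e) = 85; tag = H(38 5c 5c 5c 85) = d1 ← matches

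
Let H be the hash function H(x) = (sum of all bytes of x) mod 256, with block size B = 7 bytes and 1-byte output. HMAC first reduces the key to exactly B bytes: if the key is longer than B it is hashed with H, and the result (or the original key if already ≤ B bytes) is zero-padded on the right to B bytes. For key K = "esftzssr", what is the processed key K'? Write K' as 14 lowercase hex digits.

84000000000000

|K| = 8 > B = 7, so first hash the key.
H(K): sum = 101+115+102+116+122+115+115+114 = 900; mod 256 = 132 → 84.
Zero-pad H(K) = 84 to 7 bytes: K' = 84 00 00 00 00 00 00.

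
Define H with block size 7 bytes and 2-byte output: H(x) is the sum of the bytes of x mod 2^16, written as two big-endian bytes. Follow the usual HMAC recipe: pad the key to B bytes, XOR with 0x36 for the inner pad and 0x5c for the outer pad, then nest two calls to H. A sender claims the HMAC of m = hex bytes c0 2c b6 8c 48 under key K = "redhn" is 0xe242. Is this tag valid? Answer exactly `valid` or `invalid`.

invalid

Key "redhn" = 72 65 64 68 6e is 5 bytes ≤ B = 7; zero-pad to 7 bytes: K' = 72 65 64 68 6e 00 00.
K' ⊕ ipad = 44 53 52 5e 58 36 36; K' ⊕ opad = 2e 39 38 34 32 5c 5c.
Inner hash: sum = 68+83+82+94+88+54+54+192+44+182+140+72 = 1153 → 04 81.
Outer hash (recomputed tag): sum = 46+57+56+52+50+92+92+4+129 = 578 → 02 42.
Recomputed tag = 0242; claimed = e242 → mismatch.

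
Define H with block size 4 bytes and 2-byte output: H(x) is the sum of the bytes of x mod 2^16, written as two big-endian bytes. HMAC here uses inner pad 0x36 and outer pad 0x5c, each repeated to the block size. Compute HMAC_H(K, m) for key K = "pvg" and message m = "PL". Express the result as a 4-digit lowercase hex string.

Key "pvg" = 70 76 67 is 3 bytes ≤ B = 4; zero-pad to 4 bytes: K' = 70 76 67 00.
K' ⊕ ipad = 46 40 51 36.  K' ⊕ opad = 2c 2a 3b 5c.
Inner input = (K'⊕ipad) ∥ m = 46 40 51 36 ∥ 50 4c.
Inner hash: sum = 70+64+81+54+80+76 = 425 → 01 a9.
Outer input = (K'⊕opad) ∥ inner = 2c 2a 3b 5c ∥ 01 a9.
Outer hash (tag): sum = 44+42+59+92+1+169 = 407 → 01 97.

0197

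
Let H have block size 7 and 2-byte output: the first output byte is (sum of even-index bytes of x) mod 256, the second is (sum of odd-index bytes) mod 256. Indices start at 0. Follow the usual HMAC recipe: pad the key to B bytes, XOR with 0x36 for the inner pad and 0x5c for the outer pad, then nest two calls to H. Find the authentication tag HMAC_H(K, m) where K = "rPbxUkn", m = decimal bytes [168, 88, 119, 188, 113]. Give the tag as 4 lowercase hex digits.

48ce

Key "rPbxUkn" = 72 50 62 78 55 6b 6e is exactly B = 7 bytes: K' = 72 50 62 78 55 6b 6e.
K' ⊕ ipad = 44 66 54 4e 63 5d 58.  K' ⊕ opad = 2e 0c 3e 24 09 37 32.
Inner input = (K'⊕ipad) ∥ m = 44 66 54 4e 63 5d 58 ∥ a8 58 77 bc 71.
Inner hash: even-index sum = 615 mod 256 = 103; odd-index sum = 673 mod 256 = 161 → 67 a1.
Outer input = (K'⊕opad) ∥ inner = 2e 0c 3e 24 09 37 32 ∥ 67 a1.
Outer hash (tag): even-index sum = 328 mod 256 = 72; odd-index sum = 206 mod 256 = 206 → 48 ce.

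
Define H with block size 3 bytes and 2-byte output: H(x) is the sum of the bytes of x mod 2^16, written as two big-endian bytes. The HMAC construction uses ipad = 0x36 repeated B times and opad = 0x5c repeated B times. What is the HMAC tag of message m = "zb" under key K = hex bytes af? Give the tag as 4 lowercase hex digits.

028d

Key hex bytes af is 1 byte ≤ B = 3; zero-pad to 3 bytes: K' = af 00 00.
K' ⊕ ipad = 99 36 36.  K' ⊕ opad = f3 5c 5c.
Inner input = (K'⊕ipad) ∥ m = 99 36 36 ∥ 7a 62.
Inner hash: sum = 153+54+54+122+98 = 481 → 01 e1.
Outer input = (K'⊕opad) ∥ inner = f3 5c 5c ∥ 01 e1.
Outer hash (tag): sum = 243+92+92+1+225 = 653 → 02 8d.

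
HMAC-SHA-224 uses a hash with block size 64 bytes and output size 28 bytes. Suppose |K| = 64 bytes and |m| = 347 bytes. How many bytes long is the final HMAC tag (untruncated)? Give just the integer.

The tag is one SHA-224 digest: 28 bytes.

28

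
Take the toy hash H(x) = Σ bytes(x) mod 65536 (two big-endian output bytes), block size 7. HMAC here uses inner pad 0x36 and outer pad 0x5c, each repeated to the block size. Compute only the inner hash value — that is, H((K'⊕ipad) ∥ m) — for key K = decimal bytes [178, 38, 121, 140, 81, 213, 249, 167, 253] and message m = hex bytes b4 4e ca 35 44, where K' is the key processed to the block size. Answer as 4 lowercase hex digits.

041c

Key decimal bytes [178, 38, 121, 140, 81, 213, 249, 167, 253] = b2 26 79 8c 51 d5 f9 a7 fd is 9 bytes > B = 7, so hash it first: H(key) = 05 a0, then zero-pad to 7 bytes: K' = 05 a0 00 00 00 00 00.
K' ⊕ ipad = 33 96 36 36 36 36 36.
Inner input = 33 96 36 36 36 36 36 ∥ b4 4e ca 35 44.
Inner hash: sum = 51+150+54+54+54+54+54+180+78+202+53+68 = 1052 → 04 1c.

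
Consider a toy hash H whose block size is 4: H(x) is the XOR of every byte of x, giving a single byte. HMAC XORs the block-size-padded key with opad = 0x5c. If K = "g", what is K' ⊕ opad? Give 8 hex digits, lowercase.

Key "g" = 67 is 1 byte ≤ B = 4; zero-pad to 4 bytes: K' = 67 00 00 00.
XOR each byte with 0x5c: 67⊕5c=3b, 00⊕5c=5c, 00⊕5c=5c, 00⊕5c=5c.

3b5c5c5c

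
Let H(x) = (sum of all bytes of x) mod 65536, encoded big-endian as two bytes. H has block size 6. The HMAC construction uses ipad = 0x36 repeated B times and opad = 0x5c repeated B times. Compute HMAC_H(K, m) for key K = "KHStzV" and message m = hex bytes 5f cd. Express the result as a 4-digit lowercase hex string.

010f

Key "KHStzV" = 4b 48 53 74 7a 56 is exactly B = 6 bytes: K' = 4b 48 53 74 7a 56.
K' ⊕ ipad = 7d 7e 65 42 4c 60.  K' ⊕ opad = 17 14 0f 28 26 0a.
Inner input = (K'⊕ipad) ∥ m = 7d 7e 65 42 4c 60 ∥ 5f cd.
Inner hash: sum = 125+126+101+66+76+96+95+205 = 890 → 03 7a.
Outer input = (K'⊕opad) ∥ inner = 17 14 0f 28 26 0a ∥ 03 7a.
Outer hash (tag): sum = 23+20+15+40+38+10+3+122 = 271 → 01 0f.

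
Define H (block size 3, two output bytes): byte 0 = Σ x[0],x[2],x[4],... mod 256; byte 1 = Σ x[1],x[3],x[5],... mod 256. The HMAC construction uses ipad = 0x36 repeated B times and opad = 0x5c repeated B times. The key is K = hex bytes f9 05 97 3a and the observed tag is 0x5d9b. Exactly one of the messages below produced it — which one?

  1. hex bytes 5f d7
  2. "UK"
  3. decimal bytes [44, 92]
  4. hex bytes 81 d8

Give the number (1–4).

3

Key hex bytes f9 05 97 3a is 4 bytes > B = 3, so hash it first: H(key) = 90 3f, then zero-pad to 3 bytes: K' = 90 3f 00.
K' ⊕ ipad = a6 09 36; K' ⊕ opad = cc 63 5c.
m1: inner = H(a6 09 36 5f d7) = b3 68; tag = H(cc 63 5c b3 68) = 9016
m2: inner = H(a6 09 36 55 4b) = 27 5e; tag = H(cc 63 5c 27 5e) = 868a
m3: inner = H(a6 09 36 2c 5c) = 38 35; tag = H(cc 63 5c 38 35) = 5d9b ← matches
m4: inner = H(a6 09 36 81 d8) = b4 8a; tag = H(cc 63 5c b4 8a) = b217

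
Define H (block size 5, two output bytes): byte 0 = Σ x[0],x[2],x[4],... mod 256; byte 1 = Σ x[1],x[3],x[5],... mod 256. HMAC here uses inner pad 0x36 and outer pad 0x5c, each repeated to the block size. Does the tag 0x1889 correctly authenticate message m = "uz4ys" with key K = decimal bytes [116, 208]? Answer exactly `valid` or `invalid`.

valid

Key decimal bytes [116, 208] = 74 d0 is 2 bytes ≤ B = 5; zero-pad to 5 bytes: K' = 74 d0 00 00 00.
K' ⊕ ipad = 42 e6 36 36 36; K' ⊕ opad = 28 8c 5c 5c 5c.
Inner hash: even-index sum = 417 mod 256 = 161; odd-index sum = 568 mod 256 = 56 → a1 38.
Outer hash (recomputed tag): even-index sum = 280 mod 256 = 24; odd-index sum = 393 mod 256 = 137 → 18 89.
Recomputed tag = 1889; claimed = 1889 → match.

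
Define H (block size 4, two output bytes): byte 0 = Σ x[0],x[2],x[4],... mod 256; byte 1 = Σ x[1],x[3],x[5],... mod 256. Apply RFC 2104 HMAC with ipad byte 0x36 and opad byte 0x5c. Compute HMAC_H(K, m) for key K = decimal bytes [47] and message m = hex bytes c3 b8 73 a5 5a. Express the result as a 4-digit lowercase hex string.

Key decimal bytes [47] = 2f is 1 byte ≤ B = 4; zero-pad to 4 bytes: K' = 2f 00 00 00.
K' ⊕ ipad = 19 36 36 36.  K' ⊕ opad = 73 5c 5c 5c.
Inner input = (K'⊕ipad) ∥ m = 19 36 36 36 ∥ c3 b8 73 a5 5a.
Inner hash: even-index sum = 479 mod 256 = 223; odd-index sum = 457 mod 256 = 201 → df c9.
Outer input = (K'⊕opad) ∥ inner = 73 5c 5c 5c ∥ df c9.
Outer hash (tag): even-index sum = 430 mod 256 = 174; odd-index sum = 385 mod 256 = 129 → ae 81.

ae81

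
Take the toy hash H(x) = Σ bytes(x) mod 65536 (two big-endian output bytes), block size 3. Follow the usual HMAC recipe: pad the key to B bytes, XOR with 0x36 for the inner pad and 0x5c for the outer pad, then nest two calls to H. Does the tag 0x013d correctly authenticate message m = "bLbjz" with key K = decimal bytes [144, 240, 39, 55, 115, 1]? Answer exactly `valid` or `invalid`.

invalid

Key decimal bytes [144, 240, 39, 55, 115, 1] = 90 f0 27 37 73 01 is 6 bytes > B = 3, so hash it first: H(key) = 02 52, then zero-pad to 3 bytes: K' = 02 52 00.
K' ⊕ ipad = 34 64 36; K' ⊕ opad = 5e 0e 5c.
Inner hash: sum = 52+100+54+98+76+98+106+122 = 706 → 02 c2.
Outer hash (recomputed tag): sum = 94+14+92+2+194 = 396 → 01 8c.
Recomputed tag = 018c; claimed = 013d → mismatch.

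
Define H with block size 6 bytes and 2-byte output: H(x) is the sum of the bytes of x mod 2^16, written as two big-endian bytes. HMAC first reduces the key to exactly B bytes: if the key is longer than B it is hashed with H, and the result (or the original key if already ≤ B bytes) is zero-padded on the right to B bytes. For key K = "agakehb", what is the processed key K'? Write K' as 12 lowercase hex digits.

|K| = 7 > B = 6, so first hash the key.
H(K): sum = 97+103+97+107+101+104+98 = 707 → 02 c3.
Zero-pad H(K) = 02 c3 to 6 bytes: K' = 02 c3 00 00 00 00.

02c300000000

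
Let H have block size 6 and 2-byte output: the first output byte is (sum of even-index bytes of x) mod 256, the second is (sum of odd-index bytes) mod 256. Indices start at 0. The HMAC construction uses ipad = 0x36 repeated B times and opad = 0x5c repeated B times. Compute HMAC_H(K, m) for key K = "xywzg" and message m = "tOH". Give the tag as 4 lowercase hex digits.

26c7

Key "xywzg" = 78 79 77 7a 67 is 5 bytes ≤ B = 6; zero-pad to 6 bytes: K' = 78 79 77 7a 67 00.
K' ⊕ ipad = 4e 4f 41 4c 51 36.  K' ⊕ opad = 24 25 2b 26 3b 5c.
Inner input = (K'⊕ipad) ∥ m = 4e 4f 41 4c 51 36 ∥ 74 4f 48.
Inner hash: even-index sum = 412 mod 256 = 156; odd-index sum = 288 mod 256 = 32 → 9c 20.
Outer input = (K'⊕opad) ∥ inner = 24 25 2b 26 3b 5c ∥ 9c 20.
Outer hash (tag): even-index sum = 294 mod 256 = 38; odd-index sum = 199 mod 256 = 199 → 26 c7.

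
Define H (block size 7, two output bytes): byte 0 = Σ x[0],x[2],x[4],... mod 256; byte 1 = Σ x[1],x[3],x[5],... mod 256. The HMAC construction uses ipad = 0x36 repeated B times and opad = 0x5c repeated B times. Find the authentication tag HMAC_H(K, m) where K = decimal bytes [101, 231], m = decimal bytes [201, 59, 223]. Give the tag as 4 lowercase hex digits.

32a3

Key decimal bytes [101, 231] = 65 e7 is 2 bytes ≤ B = 7; zero-pad to 7 bytes: K' = 65 e7 00 00 00 00 00.
K' ⊕ ipad = 53 d1 36 36 36 36 36.  K' ⊕ opad = 39 bb 5c 5c 5c 5c 5c.
Inner input = (K'⊕ipad) ∥ m = 53 d1 36 36 36 36 36 ∥ c9 3b df.
Inner hash: even-index sum = 304 mod 256 = 48; odd-index sum = 741 mod 256 = 229 → 30 e5.
Outer input = (K'⊕opad) ∥ inner = 39 bb 5c 5c 5c 5c 5c ∥ 30 e5.
Outer hash (tag): even-index sum = 562 mod 256 = 50; odd-index sum = 419 mod 256 = 163 → 32 a3.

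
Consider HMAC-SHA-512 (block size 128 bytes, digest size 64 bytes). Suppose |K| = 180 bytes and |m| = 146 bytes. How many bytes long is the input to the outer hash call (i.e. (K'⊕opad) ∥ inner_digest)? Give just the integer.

Key is 180 > 128 bytes, so it is hashed to 64 bytes then zero-padded to 128: |K'| = 128.
Outer input = (K'⊕opad) ∥ H(inner) → 128 + 64 = 192 bytes.

192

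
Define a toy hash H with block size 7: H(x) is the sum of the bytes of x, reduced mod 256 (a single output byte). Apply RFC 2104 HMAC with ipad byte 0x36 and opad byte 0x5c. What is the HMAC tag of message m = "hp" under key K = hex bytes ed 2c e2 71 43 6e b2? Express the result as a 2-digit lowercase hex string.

Key hex bytes ed 2c e2 71 43 6e b2 is exactly B = 7 bytes: K' = ed 2c e2 71 43 6e b2.
K' ⊕ ipad = db 1a d4 47 75 58 84.  K' ⊕ opad = b1 70 be 2d 1f 32 ee.
Inner input = (K'⊕ipad) ∥ m = db 1a d4 47 75 58 84 ∥ 68 70.
Inner hash: sum = 219+26+212+71+117+88+132+104+112 = 1081; mod 256 = 57 → 39.
Outer input = (K'⊕opad) ∥ inner = b1 70 be 2d 1f 32 ee ∥ 39.
Outer hash (tag): sum = 177+112+190+45+31+50+238+57 = 900; mod 256 = 132 → 84.

84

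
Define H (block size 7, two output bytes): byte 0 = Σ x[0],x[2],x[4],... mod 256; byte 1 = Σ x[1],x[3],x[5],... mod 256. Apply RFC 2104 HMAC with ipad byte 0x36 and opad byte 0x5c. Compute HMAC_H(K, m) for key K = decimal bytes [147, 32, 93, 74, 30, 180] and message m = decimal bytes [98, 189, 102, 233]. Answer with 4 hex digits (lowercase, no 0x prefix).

Key decimal bytes [147, 32, 93, 74, 30, 180] = 93 20 5d 4a 1e b4 is 6 bytes ≤ B = 7; zero-pad to 7 bytes: K' = 93 20 5d 4a 1e b4 00.
K' ⊕ ipad = a5 16 6b 7c 28 82 36.  K' ⊕ opad = cf 7c 01 16 42 e8 5c.
Inner input = (K'⊕ipad) ∥ m = a5 16 6b 7c 28 82 36 ∥ 62 bd 66 e9.
Inner hash: even-index sum = 788 mod 256 = 20; odd-index sum = 476 mod 256 = 220 → 14 dc.
Outer input = (K'⊕opad) ∥ inner = cf 7c 01 16 42 e8 5c ∥ 14 dc.
Outer hash (tag): even-index sum = 586 mod 256 = 74; odd-index sum = 398 mod 256 = 142 → 4a 8e.

4a8e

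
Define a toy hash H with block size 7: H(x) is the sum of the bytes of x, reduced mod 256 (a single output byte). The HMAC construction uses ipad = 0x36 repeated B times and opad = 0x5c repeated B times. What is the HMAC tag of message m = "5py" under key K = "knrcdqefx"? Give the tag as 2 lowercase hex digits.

14

Key "knrcdqefx" = 6b 6e 72 63 64 71 65 66 78 is 9 bytes > B = 7, so hash it first: H(key) = c6, then zero-pad to 7 bytes: K' = c6 00 00 00 00 00 00.
K' ⊕ ipad = f0 36 36 36 36 36 36.  K' ⊕ opad = 9a 5c 5c 5c 5c 5c 5c.
Inner input = (K'⊕ipad) ∥ m = f0 36 36 36 36 36 36 ∥ 35 70 79.
Inner hash: sum = 240+54+54+54+54+54+54+53+112+121 = 850; mod 256 = 82 → 52.
Outer input = (K'⊕opad) ∥ inner = 9a 5c 5c 5c 5c 5c 5c ∥ 52.
Outer hash (tag): sum = 154+92+92+92+92+92+92+82 = 788; mod 256 = 20 → 14.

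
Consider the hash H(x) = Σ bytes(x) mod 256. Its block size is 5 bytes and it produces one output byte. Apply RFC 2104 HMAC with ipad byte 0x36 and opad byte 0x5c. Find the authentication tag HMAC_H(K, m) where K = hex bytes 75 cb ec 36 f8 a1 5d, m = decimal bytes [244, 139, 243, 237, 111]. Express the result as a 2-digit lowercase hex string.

Key hex bytes 75 cb ec 36 f8 a1 5d is 7 bytes > B = 5, so hash it first: H(key) = 58, then zero-pad to 5 bytes: K' = 58 00 00 00 00.
K' ⊕ ipad = 6e 36 36 36 36.  K' ⊕ opad = 04 5c 5c 5c 5c.
Inner input = (K'⊕ipad) ∥ m = 6e 36 36 36 36 ∥ f4 8b f3 ed 6f.
Inner hash: sum = 110+54+54+54+54+244+139+243+237+111 = 1300; mod 256 = 20 → 14.
Outer input = (K'⊕opad) ∥ inner = 04 5c 5c 5c 5c ∥ 14.
Outer hash (tag): sum = 4+92+92+92+92+20 = 392; mod 256 = 136 → 88.

88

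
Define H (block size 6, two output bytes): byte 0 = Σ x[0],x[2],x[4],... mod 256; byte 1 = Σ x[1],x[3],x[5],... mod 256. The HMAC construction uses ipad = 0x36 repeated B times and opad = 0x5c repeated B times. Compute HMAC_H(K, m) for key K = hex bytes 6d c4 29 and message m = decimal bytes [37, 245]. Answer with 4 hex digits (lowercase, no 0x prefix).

d7a3

Key hex bytes 6d c4 29 is 3 bytes ≤ B = 6; zero-pad to 6 bytes: K' = 6d c4 29 00 00 00.
K' ⊕ ipad = 5b f2 1f 36 36 36.  K' ⊕ opad = 31 98 75 5c 5c 5c.
Inner input = (K'⊕ipad) ∥ m = 5b f2 1f 36 36 36 ∥ 25 f5.
Inner hash: even-index sum = 213 mod 256 = 213; odd-index sum = 595 mod 256 = 83 → d5 53.
Outer input = (K'⊕opad) ∥ inner = 31 98 75 5c 5c 5c ∥ d5 53.
Outer hash (tag): even-index sum = 471 mod 256 = 215; odd-index sum = 419 mod 256 = 163 → d7 a3.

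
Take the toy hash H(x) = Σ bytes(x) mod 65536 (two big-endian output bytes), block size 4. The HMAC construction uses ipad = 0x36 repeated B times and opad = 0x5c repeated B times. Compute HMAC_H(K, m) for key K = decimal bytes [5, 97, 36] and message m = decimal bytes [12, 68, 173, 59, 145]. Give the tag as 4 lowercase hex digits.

Key decimal bytes [5, 97, 36] = 05 61 24 is 3 bytes ≤ B = 4; zero-pad to 4 bytes: K' = 05 61 24 00.
K' ⊕ ipad = 33 57 12 36.  K' ⊕ opad = 59 3d 78 5c.
Inner input = (K'⊕ipad) ∥ m = 33 57 12 36 ∥ 0c 44 ad 3b 91.
Inner hash: sum = 51+87+18+54+12+68+173+59+145 = 667 → 02 9b.
Outer input = (K'⊕opad) ∥ inner = 59 3d 78 5c ∥ 02 9b.
Outer hash (tag): sum = 89+61+120+92+2+155 = 519 → 02 07.

0207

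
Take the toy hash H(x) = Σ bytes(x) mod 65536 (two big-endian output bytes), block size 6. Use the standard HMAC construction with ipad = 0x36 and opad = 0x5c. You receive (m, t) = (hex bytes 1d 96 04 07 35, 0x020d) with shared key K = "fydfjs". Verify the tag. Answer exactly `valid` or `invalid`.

valid

Key "fydfjs" = 66 79 64 66 6a 73 is exactly B = 6 bytes: K' = 66 79 64 66 6a 73.
K' ⊕ ipad = 50 4f 52 50 5c 45; K' ⊕ opad = 3a 25 38 3a 36 2f.
Inner hash: sum = 80+79+82+80+92+69+29+150+4+7+53 = 725 → 02 d5.
Outer hash (recomputed tag): sum = 58+37+56+58+54+47+2+213 = 525 → 02 0d.
Recomputed tag = 020d; claimed = 020d → match.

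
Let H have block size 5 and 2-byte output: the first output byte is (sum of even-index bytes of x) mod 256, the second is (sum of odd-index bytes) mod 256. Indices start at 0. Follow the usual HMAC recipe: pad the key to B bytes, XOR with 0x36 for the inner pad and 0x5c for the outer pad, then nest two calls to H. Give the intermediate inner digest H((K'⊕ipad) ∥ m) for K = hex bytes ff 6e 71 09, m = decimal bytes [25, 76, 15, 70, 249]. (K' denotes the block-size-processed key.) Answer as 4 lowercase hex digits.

d8b8

Key hex bytes ff 6e 71 09 is 4 bytes ≤ B = 5; zero-pad to 5 bytes: K' = ff 6e 71 09 00.
K' ⊕ ipad = c9 58 47 3f 36.
Inner input = c9 58 47 3f 36 ∥ 19 4c 0f 46 f9.
Inner hash: even-index sum = 472 mod 256 = 216; odd-index sum = 440 mod 256 = 184 → d8 b8.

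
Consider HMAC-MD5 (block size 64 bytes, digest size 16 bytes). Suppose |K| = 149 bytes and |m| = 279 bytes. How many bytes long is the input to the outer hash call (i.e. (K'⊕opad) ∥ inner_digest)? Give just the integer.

80

Key is 149 > 64 bytes, so it is hashed to 16 bytes then zero-padded to 64: |K'| = 64.
Outer input = (K'⊕opad) ∥ H(inner) → 64 + 16 = 80 bytes.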